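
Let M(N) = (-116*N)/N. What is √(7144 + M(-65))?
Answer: 2*√1757 ≈ 83.833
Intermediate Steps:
M(N) = -116
√(7144 + M(-65)) = √(7144 - 116) = √7028 = 2*√1757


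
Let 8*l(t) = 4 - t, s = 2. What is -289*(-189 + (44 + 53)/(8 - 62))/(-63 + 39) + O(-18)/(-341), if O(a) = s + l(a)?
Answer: -1015356503/441936 ≈ -2297.5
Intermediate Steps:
l(t) = ½ - t/8 (l(t) = (4 - t)/8 = ½ - t/8)
O(a) = 5/2 - a/8 (O(a) = 2 + (½ - a/8) = 5/2 - a/8)
-289*(-189 + (44 + 53)/(8 - 62))/(-63 + 39) + O(-18)/(-341) = -289*(-189 + (44 + 53)/(8 - 62))/(-63 + 39) + (5/2 - ⅛*(-18))/(-341) = -289/((-24/(-189 + 97/(-54)))) + (5/2 + 9/4)*(-1/341) = -289/((-24/(-189 + 97*(-1/54)))) + (19/4)*(-1/341) = -289/((-24/(-189 - 97/54))) - 19/1364 = -289/((-24/(-10303/54))) - 19/1364 = -289/((-24*(-54/10303))) - 19/1364 = -289/1296/10303 - 19/1364 = -289*10303/1296 - 19/1364 = -2977567/1296 - 19/1364 = -1015356503/441936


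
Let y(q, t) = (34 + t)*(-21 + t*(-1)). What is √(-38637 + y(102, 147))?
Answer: I*√69045 ≈ 262.76*I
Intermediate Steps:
y(q, t) = (-21 - t)*(34 + t) (y(q, t) = (34 + t)*(-21 - t) = (-21 - t)*(34 + t))
√(-38637 + y(102, 147)) = √(-38637 + (-714 - 1*147² - 55*147)) = √(-38637 + (-714 - 1*21609 - 8085)) = √(-38637 + (-714 - 21609 - 8085)) = √(-38637 - 30408) = √(-69045) = I*√69045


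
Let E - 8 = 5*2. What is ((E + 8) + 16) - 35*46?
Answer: -1568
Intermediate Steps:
E = 18 (E = 8 + 5*2 = 8 + 10 = 18)
((E + 8) + 16) - 35*46 = ((18 + 8) + 16) - 35*46 = (26 + 16) - 1610 = 42 - 1610 = -1568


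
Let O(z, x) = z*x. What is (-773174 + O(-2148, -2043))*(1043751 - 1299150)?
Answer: -923315910810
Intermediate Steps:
O(z, x) = x*z
(-773174 + O(-2148, -2043))*(1043751 - 1299150) = (-773174 - 2043*(-2148))*(1043751 - 1299150) = (-773174 + 4388364)*(-255399) = 3615190*(-255399) = -923315910810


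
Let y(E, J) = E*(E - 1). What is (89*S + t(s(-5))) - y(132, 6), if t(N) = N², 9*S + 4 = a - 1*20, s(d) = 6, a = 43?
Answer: -153613/9 ≈ -17068.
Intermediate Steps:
S = 19/9 (S = -4/9 + (43 - 1*20)/9 = -4/9 + (43 - 20)/9 = -4/9 + (⅑)*23 = -4/9 + 23/9 = 19/9 ≈ 2.1111)
y(E, J) = E*(-1 + E)
(89*S + t(s(-5))) - y(132, 6) = (89*(19/9) + 6²) - 132*(-1 + 132) = (1691/9 + 36) - 132*131 = 2015/9 - 1*17292 = 2015/9 - 17292 = -153613/9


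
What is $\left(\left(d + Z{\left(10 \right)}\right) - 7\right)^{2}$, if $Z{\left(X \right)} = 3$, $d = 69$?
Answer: $4225$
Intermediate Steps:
$\left(\left(d + Z{\left(10 \right)}\right) - 7\right)^{2} = \left(\left(69 + 3\right) - 7\right)^{2} = \left(72 - 7\right)^{2} = 65^{2} = 4225$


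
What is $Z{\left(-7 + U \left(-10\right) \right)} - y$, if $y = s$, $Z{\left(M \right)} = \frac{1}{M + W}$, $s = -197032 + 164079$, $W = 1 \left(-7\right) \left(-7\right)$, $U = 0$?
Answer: $\frac{1384027}{42} \approx 32953.0$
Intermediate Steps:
$W = 49$ ($W = \left(-7\right) \left(-7\right) = 49$)
$s = -32953$
$Z{\left(M \right)} = \frac{1}{49 + M}$ ($Z{\left(M \right)} = \frac{1}{M + 49} = \frac{1}{49 + M}$)
$y = -32953$
$Z{\left(-7 + U \left(-10\right) \right)} - y = \frac{1}{49 + \left(-7 + 0 \left(-10\right)\right)} - -32953 = \frac{1}{49 + \left(-7 + 0\right)} + 32953 = \frac{1}{49 - 7} + 32953 = \frac{1}{42} + 32953 = \frac{1384027}{42}$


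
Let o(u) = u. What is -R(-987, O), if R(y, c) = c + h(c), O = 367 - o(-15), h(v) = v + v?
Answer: -1146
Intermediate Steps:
h(v) = 2*v
O = 382 (O = 367 - 1*(-15) = 367 + 15 = 382)
R(y, c) = 3*c (R(y, c) = c + 2*c = 3*c)
-R(-987, O) = -3*382 = -1*1146 = -1146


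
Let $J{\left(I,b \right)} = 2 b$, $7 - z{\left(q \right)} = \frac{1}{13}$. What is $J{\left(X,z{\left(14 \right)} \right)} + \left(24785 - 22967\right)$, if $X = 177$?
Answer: $\frac{23814}{13} \approx 1831.8$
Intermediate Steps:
$z{\left(q \right)} = \frac{90}{13}$ ($z{\left(q \right)} = 7 - \frac{1}{13} = \frac{90}{13}$)
$J{\left(X,z{\left(14 \right)} \right)} + \left(24785 - 22967\right) = 2 \cdot \frac{90}{13} + \left(24785 - 22967\right) = \frac{180}{13} + \left(24785 - 22967\right) = \frac{180}{13} + 1818 = \frac{23814}{13}$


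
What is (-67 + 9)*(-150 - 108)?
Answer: 14964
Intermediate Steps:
(-67 + 9)*(-150 - 108) = -58*(-258) = 14964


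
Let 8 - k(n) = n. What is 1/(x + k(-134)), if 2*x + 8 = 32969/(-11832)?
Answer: 23664/3232663 ≈ 0.0073203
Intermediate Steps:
k(n) = 8 - n
x = -127625/23664 (x = -4 + (32969/(-11832))/2 = -4 + (32969*(-1/11832))/2 = -4 + (½)*(-32969/11832) = -4 - 32969/23664 = -127625/23664 ≈ -5.3932)
1/(x + k(-134)) = 1/(-127625/23664 + (8 - 1*(-134))) = 1/(-127625/23664 + (8 + 134)) = 1/(-127625/23664 + 142) = 1/(3232663/23664) = 23664/3232663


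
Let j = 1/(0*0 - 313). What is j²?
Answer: 1/97969 ≈ 1.0207e-5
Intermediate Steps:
j = -1/313 (j = 1/(0 - 313) = 1/(-313) = -1/313 ≈ -0.0031949)
j² = (-1/313)² = 1/97969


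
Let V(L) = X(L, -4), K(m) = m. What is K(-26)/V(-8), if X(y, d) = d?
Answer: 13/2 ≈ 6.5000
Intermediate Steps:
V(L) = -4
K(-26)/V(-8) = -26/(-4) = -26*(-¼) = 13/2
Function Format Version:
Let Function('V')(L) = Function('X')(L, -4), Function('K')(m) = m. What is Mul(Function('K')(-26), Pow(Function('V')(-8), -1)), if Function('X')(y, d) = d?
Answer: Rational(13, 2) ≈ 6.5000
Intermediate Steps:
Function('V')(L) = -4
Mul(Function('K')(-26), Pow(Function('V')(-8), -1)) = Mul(-26, Pow(-4, -1)) = Mul(-26, Rational(-1, 4)) = Rational(13, 2)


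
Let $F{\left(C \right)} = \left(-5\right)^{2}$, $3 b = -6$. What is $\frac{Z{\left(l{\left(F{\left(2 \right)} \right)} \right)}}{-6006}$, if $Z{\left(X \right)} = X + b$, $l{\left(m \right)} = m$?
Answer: $- \frac{23}{6006} \approx -0.0038295$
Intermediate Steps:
$b = -2$ ($b = \frac{1}{3} \left(-6\right) = -2$)
$F{\left(C \right)} = 25$
$Z{\left(X \right)} = -2 + X$ ($Z{\left(X \right)} = X - 2 = -2 + X$)
$\frac{Z{\left(l{\left(F{\left(2 \right)} \right)} \right)}}{-6006} = \frac{-2 + 25}{-6006} = 23 \left(- \frac{1}{6006}\right) = - \frac{23}{6006}$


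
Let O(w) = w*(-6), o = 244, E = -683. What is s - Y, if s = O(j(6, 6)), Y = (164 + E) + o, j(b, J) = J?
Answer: 239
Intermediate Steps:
Y = -275 (Y = (164 - 683) + 244 = -519 + 244 = -275)
O(w) = -6*w
s = -36 (s = -6*6 = -36)
s - Y = -36 - 1*(-275) = -36 + 275 = 239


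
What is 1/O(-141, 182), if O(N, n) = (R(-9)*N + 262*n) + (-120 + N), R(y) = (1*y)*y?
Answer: 1/36002 ≈ 2.7776e-5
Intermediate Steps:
R(y) = y² (R(y) = y*y = y²)
O(N, n) = -120 + 82*N + 262*n (O(N, n) = ((-9)²*N + 262*n) + (-120 + N) = (81*N + 262*n) + (-120 + N) = -120 + 82*N + 262*n)
1/O(-141, 182) = 1/(-120 + 82*(-141) + 262*182) = 1/(-120 - 11562 + 47684) = 1/36002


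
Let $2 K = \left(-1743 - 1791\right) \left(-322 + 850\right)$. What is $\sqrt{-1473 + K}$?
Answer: $i \sqrt{934449} \approx 966.67 i$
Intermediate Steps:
$K = -932976$ ($K = \frac{\left(-1743 - 1791\right) \left(-322 + 850\right)}{2} = \frac{\left(-3534\right) 528}{2} = \frac{1}{2} \left(-1865952\right) = -932976$)
$\sqrt{-1473 + K} = \sqrt{-1473 - 932976} = \sqrt{-934449} = i \sqrt{934449}$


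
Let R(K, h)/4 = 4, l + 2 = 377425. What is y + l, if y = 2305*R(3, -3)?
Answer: 414303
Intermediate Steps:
l = 377423 (l = -2 + 377425 = 377423)
R(K, h) = 16 (R(K, h) = 4*4 = 16)
y = 36880 (y = 2305*16 = 36880)
y + l = 36880 + 377423 = 414303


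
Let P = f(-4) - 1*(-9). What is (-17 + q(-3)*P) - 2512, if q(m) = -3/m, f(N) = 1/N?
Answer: -10081/4 ≈ -2520.3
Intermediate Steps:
P = 35/4 (P = 1/(-4) - 1*(-9) = -1/4 + 9 = 35/4 ≈ 8.7500)
(-17 + q(-3)*P) - 2512 = (-17 - 3/(-3)*(35/4)) - 2512 = (-17 - 3*(-1/3)*(35/4)) - 2512 = (-17 + 1*(35/4)) - 2512 = (-17 + 35/4) - 2512 = -33/4 - 2512 = -10081/4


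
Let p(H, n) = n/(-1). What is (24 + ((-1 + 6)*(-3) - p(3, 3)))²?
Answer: 144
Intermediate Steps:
p(H, n) = -n (p(H, n) = n*(-1) = -n)
(24 + ((-1 + 6)*(-3) - p(3, 3)))² = (24 + ((-1 + 6)*(-3) - (-1)*3))² = (24 + (5*(-3) - 1*(-3)))² = (24 + (-15 + 3))² = (24 - 12)² = 12² = 144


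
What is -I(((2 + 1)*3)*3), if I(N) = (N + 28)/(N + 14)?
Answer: -55/41 ≈ -1.3415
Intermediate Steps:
I(N) = (28 + N)/(14 + N)
-I(((2 + 1)*3)*3) = -(28 + ((2 + 1)*3)*3)/(14 + ((2 + 1)*3)*3) = -(28 + (3*3)*3)/(14 + (3*3)*3) = -(28 + 9*3)/(14 + 9*3) = -(28 + 27)/(14 + 27) = -55/41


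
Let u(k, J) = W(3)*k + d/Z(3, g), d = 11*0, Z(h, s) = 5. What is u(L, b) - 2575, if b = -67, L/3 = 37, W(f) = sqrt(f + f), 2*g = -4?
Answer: -2575 + 111*sqrt(6) ≈ -2303.1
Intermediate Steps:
g = -2 (g = (1/2)*(-4) = -2)
W(f) = sqrt(2)*sqrt(f) (W(f) = sqrt(2*f) = sqrt(2)*sqrt(f))
L = 111 (L = 3*37 = 111)
d = 0
u(k, J) = k*sqrt(6) (u(k, J) = (sqrt(2)*sqrt(3))*k + 0/5 = sqrt(6)*k + 0*(1/5) = k*sqrt(6) + 0 = k*sqrt(6))
u(L, b) - 2575 = 111*sqrt(6) - 2575 = -2575 + 111*sqrt(6)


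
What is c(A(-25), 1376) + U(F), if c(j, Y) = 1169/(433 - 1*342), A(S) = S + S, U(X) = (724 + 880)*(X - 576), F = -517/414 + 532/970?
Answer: -1207268795621/1305135 ≈ -9.2501e+5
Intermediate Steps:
F = -140621/200790 (F = -517*1/414 + 532*(1/970) = -517/414 + 266/485 = -140621/200790 ≈ -0.70034)
U(X) = -923904 + 1604*X (U(X) = 1604*(-576 + X) = -923904 + 1604*X)
A(S) = 2*S
c(j, Y) = 167/13 (c(j, Y) = 1169/(433 - 342) = 1169/91 = 1169*(1/91) = 167/13)
c(A(-25), 1376) + U(F) = 167/13 + (-923904 + 1604*(-140621/200790)) = 167/13 + (-923904 - 112778042/100395) = 167/13 - 92868120122/100395 = -1207268795621/1305135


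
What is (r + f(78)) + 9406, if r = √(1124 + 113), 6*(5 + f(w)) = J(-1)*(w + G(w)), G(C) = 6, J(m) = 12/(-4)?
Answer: 9359 + √1237 ≈ 9394.2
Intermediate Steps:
J(m) = -3 (J(m) = 12*(-¼) = -3)
f(w) = -8 - w/2 (f(w) = -5 + (-3*(w + 6))/6 = -5 + (-3*(6 + w))/6 = -5 + (-18 - 3*w)/6 = -5 + (-3 - w/2) = -8 - w/2)
r = √1237 ≈ 35.171
(r + f(78)) + 9406 = (√1237 + (-8 - ½*78)) + 9406 = (√1237 + (-8 - 39)) + 9406 = (√1237 - 47) + 9406 = (-47 + √1237) + 9406 = 9359 + √1237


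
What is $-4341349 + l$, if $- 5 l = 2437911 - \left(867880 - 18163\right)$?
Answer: $- \frac{23294939}{5} \approx -4.659 \cdot 10^{6}$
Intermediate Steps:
$l = - \frac{1588194}{5}$ ($l = - \frac{2437911 - \left(867880 - 18163\right)}{5} = - \frac{2437911 - 849717}{5} = \left(- \frac{1}{5}\right) 1588194 = - \frac{1588194}{5} \approx -3.1764 \cdot 10^{5}$)
$-4341349 + l = -4341349 - \frac{1588194}{5} = - \frac{23294939}{5}$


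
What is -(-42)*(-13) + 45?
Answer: -501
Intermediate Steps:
-(-42)*(-13) + 45 = -42*13 + 45 = -546 + 45 = -501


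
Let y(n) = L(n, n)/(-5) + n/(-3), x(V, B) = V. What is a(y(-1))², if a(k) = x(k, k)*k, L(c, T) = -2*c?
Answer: 1/50625 ≈ 1.9753e-5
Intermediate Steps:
y(n) = n/15 (y(n) = -2*n/(-5) + n/(-3) = -2*n*(-⅕) + n*(-⅓) = 2*n/5 - n/3 = n/15)
a(k) = k² (a(k) = k*k = k²)
a(y(-1))² = (((1/15)*(-1))²)² = ((-1/15)²)² = (1/225)² = 1/50625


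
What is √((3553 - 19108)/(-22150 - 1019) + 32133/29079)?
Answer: √1106077717868118/24953013 ≈ 1.3328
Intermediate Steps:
√((3553 - 19108)/(-22150 - 1019) + 32133/29079) = √(-15555/(-23169) + 32133*(1/29079)) = √(-15555*(-1/23169) + 10711/9693) = √(5185/7723 + 10711/9693) = √(132979258/74859039) = √1106077717868118/24953013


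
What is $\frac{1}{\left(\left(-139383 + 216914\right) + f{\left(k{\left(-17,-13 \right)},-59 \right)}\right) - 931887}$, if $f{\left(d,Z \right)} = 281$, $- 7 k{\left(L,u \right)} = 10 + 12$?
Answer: $- \frac{1}{854075} \approx -1.1709 \cdot 10^{-6}$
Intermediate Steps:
$k{\left(L,u \right)} = - \frac{22}{7}$ ($k{\left(L,u \right)} = - \frac{10 + 12}{7} = \left(- \frac{1}{7}\right) 22 = - \frac{22}{7}$)
$\frac{1}{\left(\left(-139383 + 216914\right) + f{\left(k{\left(-17,-13 \right)},-59 \right)}\right) - 931887} = \frac{1}{\left(\left(-139383 + 216914\right) + 281\right) - 931887} = \frac{1}{\left(77531 + 281\right) - 931887} = \frac{1}{77812 - 931887} = \frac{1}{-854075} = - \frac{1}{854075}$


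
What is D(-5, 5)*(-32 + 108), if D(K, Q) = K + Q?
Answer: 0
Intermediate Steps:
D(-5, 5)*(-32 + 108) = (-5 + 5)*(-32 + 108) = 0*76 = 0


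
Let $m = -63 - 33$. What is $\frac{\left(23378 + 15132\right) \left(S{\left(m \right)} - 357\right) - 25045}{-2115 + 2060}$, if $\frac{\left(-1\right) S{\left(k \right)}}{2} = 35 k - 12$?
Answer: $- \frac{49187665}{11} \approx -4.4716 \cdot 10^{6}$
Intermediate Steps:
$m = -96$
$S{\left(k \right)} = 24 - 70 k$ ($S{\left(k \right)} = - 2 \left(35 k - 12\right) = - 2 \left(-12 + 35 k\right) = 24 - 70 k$)
$\frac{\left(23378 + 15132\right) \left(S{\left(m \right)} - 357\right) - 25045}{-2115 + 2060} = \frac{\left(23378 + 15132\right) \left(\left(24 - -6720\right) - 357\right) - 25045}{-2115 + 2060} = \frac{38510 \left(\left(24 + 6720\right) - 357\right) - 25045}{-55} = \left(38510 \left(6744 - 357\right) - 25045\right) \left(- \frac{1}{55}\right) = \left(38510 \cdot 6387 - 25045\right) \left(- \frac{1}{55}\right) = \left(245963370 - 25045\right) \left(- \frac{1}{55}\right) = 245938325 \left(- \frac{1}{55}\right) = - \frac{49187665}{11}$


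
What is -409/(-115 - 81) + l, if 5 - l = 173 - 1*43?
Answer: -24091/196 ≈ -122.91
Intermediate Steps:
l = -125 (l = 5 - (173 - 1*43) = 5 - (173 - 43) = 5 - 1*130 = 5 - 130 = -125)
-409/(-115 - 81) + l = -409/(-115 - 81) - 125 = -409/(-196) - 125 = -1/196*(-409) - 125 = 409/196 - 125 = -24091/196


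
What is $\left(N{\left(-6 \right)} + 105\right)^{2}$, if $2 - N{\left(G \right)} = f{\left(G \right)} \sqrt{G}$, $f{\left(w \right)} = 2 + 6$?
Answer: $11065 - 1712 i \sqrt{6} \approx 11065.0 - 4193.5 i$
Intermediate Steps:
$f{\left(w \right)} = 8$
$N{\left(G \right)} = 2 - 8 \sqrt{G}$
$\left(N{\left(-6 \right)} + 105\right)^{2} = \left(\left(2 - 8 \sqrt{-6}\right) + 105\right)^{2} = \left(\left(2 - 8 i \sqrt{6}\right) + 105\right)^{2} = \left(107 - 8 i \sqrt{6}\right)^{2}$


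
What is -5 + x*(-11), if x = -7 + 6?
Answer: 6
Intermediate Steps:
x = -1
-5 + x*(-11) = -5 - 1*(-11) = -5 + 11 = 6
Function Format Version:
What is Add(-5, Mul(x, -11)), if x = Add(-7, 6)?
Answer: 6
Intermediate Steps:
x = -1
Add(-5, Mul(x, -11)) = Add(-5, Mul(-1, -11)) = Add(-5, 11) = 6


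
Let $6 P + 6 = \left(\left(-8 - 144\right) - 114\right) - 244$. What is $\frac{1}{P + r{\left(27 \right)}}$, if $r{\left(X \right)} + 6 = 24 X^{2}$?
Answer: $\frac{1}{17404} \approx 5.7458 \cdot 10^{-5}$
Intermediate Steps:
$r{\left(X \right)} = -6 + 24 X^{2}$
$P = -86$ ($P = -1 + \frac{\left(\left(-8 - 144\right) - 114\right) - 244}{6} = -1 + \frac{\left(-152 - 114\right) - 244}{6} = -1 + \frac{-266 - 244}{6} = -1 + \frac{1}{6} \left(-510\right) = -1 - 85 = -86$)
$\frac{1}{P + r{\left(27 \right)}} = \frac{1}{-86 - \left(6 - 24 \cdot 27^{2}\right)} = \frac{1}{-86 + \left(-6 + 24 \cdot 729\right)} = \frac{1}{-86 + \left(-6 + 17496\right)} = \frac{1}{-86 + 17490} = \frac{1}{17404}$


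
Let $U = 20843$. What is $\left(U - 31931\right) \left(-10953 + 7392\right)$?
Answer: $39484368$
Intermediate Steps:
$\left(U - 31931\right) \left(-10953 + 7392\right) = \left(20843 - 31931\right) \left(-10953 + 7392\right) = \left(-11088\right) \left(-3561\right) = 39484368$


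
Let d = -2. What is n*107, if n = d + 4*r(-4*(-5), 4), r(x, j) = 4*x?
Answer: 34026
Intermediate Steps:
n = 318 (n = -2 + 4*(4*(-4*(-5))) = -2 + 4*(4*20) = -2 + 4*80 = -2 + 320 = 318)
n*107 = 318*107 = 34026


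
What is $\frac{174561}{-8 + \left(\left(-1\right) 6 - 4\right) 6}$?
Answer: $- \frac{174561}{68} \approx -2567.1$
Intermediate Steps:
$\frac{174561}{-8 + \left(\left(-1\right) 6 - 4\right) 6} = \frac{174561}{-8 + \left(-6 - 4\right) 6} = \frac{174561}{-8 - 60} = \frac{174561}{-68} = 174561 \left(- \frac{1}{68}\right) = - \frac{174561}{68}$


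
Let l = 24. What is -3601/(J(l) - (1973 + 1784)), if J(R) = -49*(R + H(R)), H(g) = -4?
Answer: 3601/4737 ≈ 0.76019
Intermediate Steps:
J(R) = 196 - 49*R (J(R) = -49*(R - 4) = -49*(-4 + R) = 196 - 49*R)
-3601/(J(l) - (1973 + 1784)) = -3601/((196 - 49*24) - (1973 + 1784)) = -3601/((196 - 1176) - 1*3757) = -3601/(-980 - 3757) = -3601/(-4737) = -3601*(-1/4737) = 3601/4737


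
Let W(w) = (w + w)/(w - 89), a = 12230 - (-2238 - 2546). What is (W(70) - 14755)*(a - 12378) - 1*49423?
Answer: -68487763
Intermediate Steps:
a = 17014 (a = 12230 - 1*(-4784) = 12230 + 4784 = 17014)
W(w) = 2*w/(-89 + w) (W(w) = (2*w)/(-89 + w) = 2*w/(-89 + w))
(W(70) - 14755)*(a - 12378) - 1*49423 = (2*70/(-89 + 70) - 14755)*(17014 - 12378) - 1*49423 = (2*70/(-19) - 14755)*4636 - 49423 = (2*70*(-1/19) - 14755)*4636 - 49423 = (-140/19 - 14755)*4636 - 49423 = -280485/19*4636 - 49423 = -68438340 - 49423 = -68487763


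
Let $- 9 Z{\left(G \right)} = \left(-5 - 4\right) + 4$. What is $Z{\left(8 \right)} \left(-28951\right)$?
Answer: $- \frac{144755}{9} \approx -16084.0$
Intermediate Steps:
$Z{\left(G \right)} = \frac{5}{9}$ ($Z{\left(G \right)} = - \frac{\left(-5 - 4\right) + 4}{9} = - \frac{-9 + 4}{9} = \left(- \frac{1}{9}\right) \left(-5\right) = \frac{5}{9}$)
$Z{\left(8 \right)} \left(-28951\right) = \frac{5}{9} \left(-28951\right) = - \frac{144755}{9}$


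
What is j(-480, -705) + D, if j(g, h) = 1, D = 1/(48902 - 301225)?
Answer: 252322/252323 ≈ 1.0000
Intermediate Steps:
D = -1/252323 (D = 1/(-252323) = -1/252323 ≈ -3.9632e-6)
j(-480, -705) + D = 1 - 1/252323 = 252322/252323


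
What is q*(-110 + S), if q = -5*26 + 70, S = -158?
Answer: 16080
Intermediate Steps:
q = -60 (q = -130 + 70 = -60)
q*(-110 + S) = -60*(-110 - 158) = -60*(-268) = 16080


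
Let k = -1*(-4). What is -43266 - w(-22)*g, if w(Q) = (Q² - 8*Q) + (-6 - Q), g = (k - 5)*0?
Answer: -43266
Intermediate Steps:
k = 4
g = 0 (g = (4 - 5)*0 = -1*0 = 0)
w(Q) = -6 + Q² - 9*Q
-43266 - w(-22)*g = -43266 - (-6 + (-22)² - 9*(-22))*0 = -43266 - (-6 + 484 + 198)*0 = -43266 - 676*0 = -43266 - 1*0 = -43266 + 0 = -43266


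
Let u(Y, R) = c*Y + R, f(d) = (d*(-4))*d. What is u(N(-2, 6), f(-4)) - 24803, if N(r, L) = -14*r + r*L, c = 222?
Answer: -21315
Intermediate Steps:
N(r, L) = -14*r + L*r
f(d) = -4*d² (f(d) = (-4*d)*d = -4*d²)
u(Y, R) = R + 222*Y (u(Y, R) = 222*Y + R = R + 222*Y)
u(N(-2, 6), f(-4)) - 24803 = (-4*(-4)² + 222*(-2*(-14 + 6))) - 24803 = (-4*16 + 222*(-2*(-8))) - 24803 = (-64 + 222*16) - 24803 = (-64 + 3552) - 24803 = 3488 - 24803 = -21315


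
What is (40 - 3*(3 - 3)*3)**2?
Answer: 1600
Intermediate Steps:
(40 - 3*(3 - 3)*3)**2 = (40 - 3*0*3)**2 = (40 + 0*3)**2 = (40 + 0)**2 = 40**2 = 1600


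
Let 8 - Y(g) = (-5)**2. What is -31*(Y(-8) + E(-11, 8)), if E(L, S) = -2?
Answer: 589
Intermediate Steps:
Y(g) = -17 (Y(g) = 8 - 1*(-5)**2 = 8 - 1*25 = 8 - 25 = -17)
-31*(Y(-8) + E(-11, 8)) = -31*(-17 - 2) = -31*(-19) = 589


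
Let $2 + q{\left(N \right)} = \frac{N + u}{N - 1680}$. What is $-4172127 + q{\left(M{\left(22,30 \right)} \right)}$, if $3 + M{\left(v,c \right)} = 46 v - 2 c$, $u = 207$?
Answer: $- \frac{179401615}{43} \approx -4.1721 \cdot 10^{6}$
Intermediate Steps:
$M{\left(v,c \right)} = -3 - 2 c + 46 v$ ($M{\left(v,c \right)} = -3 - \left(- 46 v + 2 c\right) = -3 - 2 c + 46 v$)
$q{\left(N \right)} = -2 + \frac{207 + N}{-1680 + N}$ ($q{\left(N \right)} = -2 + \frac{N + 207}{N - 1680} = -2 + \frac{207 + N}{-1680 + N}$)
$-4172127 + q{\left(M{\left(22,30 \right)} \right)} = -4172127 + \frac{3567 - \left(-3 - 60 + 46 \cdot 22\right)}{-1680 - -949} = -4172127 + \frac{3567 - \left(-3 - 60 + 1012\right)}{-1680 - -949} = -4172127 + \frac{3567 - 949}{-1680 + 949} = -4172127 + \frac{3567 - 949}{-731} = -4172127 - \frac{154}{43} = - \frac{179401615}{43}$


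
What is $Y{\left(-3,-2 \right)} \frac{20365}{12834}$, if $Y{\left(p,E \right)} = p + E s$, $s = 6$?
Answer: $- \frac{101825}{4278} \approx -23.802$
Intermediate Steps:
$Y{\left(p,E \right)} = p + 6 E$ ($Y{\left(p,E \right)} = p + E 6 = p + 6 E$)
$Y{\left(-3,-2 \right)} \frac{20365}{12834} = \left(-3 + 6 \left(-2\right)\right) \frac{20365}{12834} = \left(-3 - 12\right) 20365 \cdot \frac{1}{12834} = \left(-15\right) \frac{20365}{12834} = - \frac{101825}{4278}$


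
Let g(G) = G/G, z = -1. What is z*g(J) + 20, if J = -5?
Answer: 19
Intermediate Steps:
g(G) = 1
z*g(J) + 20 = -1*1 + 20 = -1 + 20 = 19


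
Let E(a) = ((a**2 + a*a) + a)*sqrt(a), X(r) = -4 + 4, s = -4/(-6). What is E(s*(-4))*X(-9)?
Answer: 0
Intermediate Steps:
s = 2/3 (s = -4*(-1/6) = 2/3 ≈ 0.66667)
X(r) = 0
E(a) = sqrt(a)*(a + 2*a**2) (E(a) = ((a**2 + a**2) + a)*sqrt(a) = (2*a**2 + a)*sqrt(a) = (a + 2*a**2)*sqrt(a) = sqrt(a)*(a + 2*a**2))
E(s*(-4))*X(-9) = (((2/3)*(-4))**(3/2)*(1 + 2*((2/3)*(-4))))*0 = ((-8/3)**(3/2)*(1 + 2*(-8/3)))*0 = ((-16*I*sqrt(6)/9)*(1 - 16/3))*0 = (-16*I*sqrt(6)/9*(-13/3))*0 = (208*I*sqrt(6)/27)*0 = 0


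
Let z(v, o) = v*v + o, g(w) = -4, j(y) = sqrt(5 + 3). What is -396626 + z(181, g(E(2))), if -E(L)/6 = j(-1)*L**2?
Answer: -363869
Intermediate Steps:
j(y) = 2*sqrt(2) (j(y) = sqrt(8) = 2*sqrt(2))
E(L) = -12*sqrt(2)*L**2 (E(L) = -6*2*sqrt(2)*L**2 = -12*sqrt(2)*L**2)
z(v, o) = o + v**2 (z(v, o) = v**2 + o = o + v**2)
-396626 + z(181, g(E(2))) = -396626 + (-4 + 181**2) = -396626 + (-4 + 32761) = -396626 + 32757 = -363869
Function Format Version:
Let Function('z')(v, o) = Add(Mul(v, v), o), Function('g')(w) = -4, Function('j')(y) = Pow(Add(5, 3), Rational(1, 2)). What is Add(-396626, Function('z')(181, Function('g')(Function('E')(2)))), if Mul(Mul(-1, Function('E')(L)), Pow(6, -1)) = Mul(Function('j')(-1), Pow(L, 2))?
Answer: -363869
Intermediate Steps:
Function('j')(y) = Mul(2, Pow(2, Rational(1, 2))) (Function('j')(y) = Pow(8, Rational(1, 2)) = Mul(2, Pow(2, Rational(1, 2))))
Function('E')(L) = Mul(-12, Pow(2, Rational(1, 2)), Pow(L, 2)) (Function('E')(L) = Mul(-6, Mul(Mul(2, Pow(2, Rational(1, 2))), Pow(L, 2))) = Mul(-6, Mul(2, Pow(2, Rational(1, 2)), Pow(L, 2))) = Mul(-12, Pow(2, Rational(1, 2)), Pow(L, 2)))
Function('z')(v, o) = Add(o, Pow(v, 2)) (Function('z')(v, o) = Add(Pow(v, 2), o) = Add(o, Pow(v, 2)))
Add(-396626, Function('z')(181, Function('g')(Function('E')(2)))) = Add(-396626, Add(-4, Pow(181, 2))) = Add(-396626, Add(-4, 32761)) = Add(-396626, 32757) = -363869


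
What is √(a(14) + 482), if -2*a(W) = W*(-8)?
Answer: √538 ≈ 23.195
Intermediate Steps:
a(W) = 4*W (a(W) = -W*(-8)/2 = -(-4)*W = 4*W)
√(a(14) + 482) = √(4*14 + 482) = √(56 + 482) = √538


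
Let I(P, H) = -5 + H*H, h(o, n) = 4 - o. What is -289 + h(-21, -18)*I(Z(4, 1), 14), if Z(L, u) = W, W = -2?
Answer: 4486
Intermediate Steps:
Z(L, u) = -2
I(P, H) = -5 + H**2
-289 + h(-21, -18)*I(Z(4, 1), 14) = -289 + (4 - 1*(-21))*(-5 + 14**2) = -289 + (4 + 21)*(-5 + 196) = -289 + 25*191 = -289 + 4775 = 4486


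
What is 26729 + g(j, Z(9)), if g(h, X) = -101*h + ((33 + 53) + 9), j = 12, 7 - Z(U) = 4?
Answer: 25612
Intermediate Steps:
Z(U) = 3 (Z(U) = 7 - 1*4 = 7 - 4 = 3)
g(h, X) = 95 - 101*h (g(h, X) = -101*h + (86 + 9) = -101*h + 95 = 95 - 101*h)
26729 + g(j, Z(9)) = 26729 + (95 - 101*12) = 26729 + (95 - 1212) = 26729 - 1117 = 25612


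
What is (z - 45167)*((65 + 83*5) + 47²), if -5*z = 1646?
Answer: -611696409/5 ≈ -1.2234e+8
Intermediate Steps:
z = -1646/5 (z = -⅕*1646 = -1646/5 ≈ -329.20)
(z - 45167)*((65 + 83*5) + 47²) = (-1646/5 - 45167)*((65 + 83*5) + 47²) = -227481*((65 + 415) + 2209)/5 = -227481*(480 + 2209)/5 = -227481/5*2689 = -611696409/5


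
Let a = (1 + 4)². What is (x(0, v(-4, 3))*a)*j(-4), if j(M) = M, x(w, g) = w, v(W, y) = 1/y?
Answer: 0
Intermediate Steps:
a = 25 (a = 5² = 25)
(x(0, v(-4, 3))*a)*j(-4) = (0*25)*(-4) = 0*(-4) = 0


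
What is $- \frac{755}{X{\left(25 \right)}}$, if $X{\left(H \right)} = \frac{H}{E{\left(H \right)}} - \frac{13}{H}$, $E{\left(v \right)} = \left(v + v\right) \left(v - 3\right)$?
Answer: $\frac{830500}{547} \approx 1518.3$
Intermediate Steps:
$E{\left(v \right)} = 2 v \left(-3 + v\right)$
$X{\left(H \right)} = \frac{1}{2 \left(-3 + H\right)} - \frac{13}{H}$ ($X{\left(H \right)} = \frac{H}{2 H \left(-3 + H\right)} - \frac{13}{H} = H \frac{1}{2 H \left(-3 + H\right)} - \frac{13}{H} = \frac{1}{2 \left(-3 + H\right)} - \frac{13}{H}$)
$- \frac{755}{X{\left(25 \right)}} = - \frac{755}{\frac{1}{2} \cdot \frac{1}{25} \frac{1}{-3 + 25} \left(78 - 625\right)} = - \frac{755}{\frac{1}{2} \cdot \frac{1}{25} \cdot \frac{1}{22} \left(78 - 625\right)} = - \frac{755}{\frac{1}{2} \cdot \frac{1}{25} \cdot \frac{1}{22} \left(-547\right)} = - \frac{755}{- \frac{547}{1100}} = \left(-755\right) \left(- \frac{1100}{547}\right) = \frac{830500}{547}$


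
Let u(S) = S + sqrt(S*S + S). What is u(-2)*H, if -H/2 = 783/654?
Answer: 522/109 - 261*sqrt(2)/109 ≈ 1.4027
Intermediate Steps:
H = -261/109 (H = -1566/654 = -2*261/218 = -261/109 ≈ -2.3945)
u(S) = S + sqrt(S + S**2) (u(S) = S + sqrt(S**2 + S) = S + sqrt(S + S**2))
u(-2)*H = (-2 + sqrt(-2*(1 - 2)))*(-261/109) = (-2 + sqrt(-2*(-1)))*(-261/109) = (-2 + sqrt(2))*(-261/109) = 522/109 - 261*sqrt(2)/109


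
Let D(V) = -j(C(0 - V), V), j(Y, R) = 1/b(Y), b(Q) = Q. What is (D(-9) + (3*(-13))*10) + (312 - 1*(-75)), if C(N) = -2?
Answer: -5/2 ≈ -2.5000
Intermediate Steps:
j(Y, R) = 1/Y
D(V) = ½ (D(V) = -1/(-2) = -1*(-½) = ½)
(D(-9) + (3*(-13))*10) + (312 - 1*(-75)) = (½ + (3*(-13))*10) + (312 - 1*(-75)) = (½ - 39*10) + (312 + 75) = (½ - 390) + 387 = -779/2 + 387 = -5/2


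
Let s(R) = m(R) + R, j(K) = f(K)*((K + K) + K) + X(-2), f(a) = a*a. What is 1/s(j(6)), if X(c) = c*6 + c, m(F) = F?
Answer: 1/1268 ≈ 0.00078864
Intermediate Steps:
f(a) = a²
X(c) = 7*c (X(c) = 6*c + c = 7*c)
j(K) = -14 + 3*K³ (j(K) = K²*((K + K) + K) + 7*(-2) = K²*(2*K + K) - 14 = K²*(3*K) - 14 = 3*K³ - 14 = -14 + 3*K³)
s(R) = 2*R (s(R) = R + R = 2*R)
1/s(j(6)) = 1/(2*(-14 + 3*6³)) = 1/(2*(-14 + 3*216)) = 1/(2*(-14 + 648)) = 1/(2*634) = 1/1268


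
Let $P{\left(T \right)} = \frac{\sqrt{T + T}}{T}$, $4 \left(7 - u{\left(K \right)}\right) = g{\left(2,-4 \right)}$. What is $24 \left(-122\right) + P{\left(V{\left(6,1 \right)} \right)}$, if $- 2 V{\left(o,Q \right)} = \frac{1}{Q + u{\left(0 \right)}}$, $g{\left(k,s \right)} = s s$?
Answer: $-2928 - 4 i \approx -2928.0 - 4.0 i$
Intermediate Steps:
$g{\left(k,s \right)} = s^{2}$
$u{\left(K \right)} = 3$ ($u{\left(K \right)} = 7 - \frac{\left(-4\right)^{2}}{4} = 7 - 4 = 3$)
$V{\left(o,Q \right)} = - \frac{1}{2 \left(3 + Q\right)}$ ($V{\left(o,Q \right)} = - \frac{1}{2 \left(Q + 3\right)} = - \frac{1}{2 \left(3 + Q\right)}$)
$P{\left(T \right)} = \frac{\sqrt{2}}{\sqrt{T}}$ ($P{\left(T \right)} = \frac{\sqrt{2 T}}{T} = \frac{\sqrt{2} \sqrt{T}}{T} = \frac{\sqrt{2}}{\sqrt{T}}$)
$24 \left(-122\right) + P{\left(V{\left(6,1 \right)} \right)} = 24 \left(-122\right) + \frac{\sqrt{2}}{i \frac{1}{\sqrt{6 + 2 \cdot 1}}} = -2928 + \frac{\sqrt{2}}{i \frac{1}{\sqrt{6 + 2}}} = -2928 + \frac{\sqrt{2}}{\frac{1}{4} i \sqrt{2}} = -2928 + \sqrt{2} \left(- 2 i \sqrt{2}\right) = -2928 - 4 i$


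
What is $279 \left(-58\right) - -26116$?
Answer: $9934$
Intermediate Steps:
$279 \left(-58\right) - -26116 = -16182 + 26116 = 9934$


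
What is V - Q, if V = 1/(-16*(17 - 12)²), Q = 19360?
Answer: -7744001/400 ≈ -19360.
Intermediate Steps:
V = -1/400 (V = 1/(-16*5²) = 1/(-16*25) = 1/(-400) = -1/400 ≈ -0.0025000)
V - Q = -1/400 - 1*19360 = -1/400 - 19360 = -7744001/400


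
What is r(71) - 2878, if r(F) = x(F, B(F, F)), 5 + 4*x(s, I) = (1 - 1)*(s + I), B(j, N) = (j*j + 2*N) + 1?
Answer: -11517/4 ≈ -2879.3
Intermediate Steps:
B(j, N) = 1 + j**2 + 2*N (B(j, N) = (j**2 + 2*N) + 1 = 1 + j**2 + 2*N)
x(s, I) = -5/4 (x(s, I) = -5/4 + ((1 - 1)*(s + I))/4 = -5/4 + (0*(I + s))/4 = -5/4 + (1/4)*0 = -5/4 + 0 = -5/4)
r(F) = -5/4
r(71) - 2878 = -5/4 - 2878 = -11517/4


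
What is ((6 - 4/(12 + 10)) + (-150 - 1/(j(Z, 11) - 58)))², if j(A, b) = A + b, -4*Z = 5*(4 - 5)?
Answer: 84212557636/4052169 ≈ 20782.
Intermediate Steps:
Z = 5/4 (Z = -5*(4 - 5)/4 = -5*(-1)/4 = -¼*(-5) = 5/4 ≈ 1.2500)
((6 - 4/(12 + 10)) + (-150 - 1/(j(Z, 11) - 58)))² = ((6 - 4/(12 + 10)) + (-150 - 1/((5/4 + 11) - 58)))² = ((6 - 4/22) + (-150 - 1/(49/4 - 58)))² = ((6 + (1/22)*(-4)) + (-150 - 1/(-183/4)))² = ((6 - 2/11) + (-150 - 1*(-4/183)))² = (64/11 + (-150 + 4/183))² = (64/11 - 27446/183)² = (-290194/2013)² = 84212557636/4052169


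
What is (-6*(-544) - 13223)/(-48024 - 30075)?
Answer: 9959/78099 ≈ 0.12752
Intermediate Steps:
(-6*(-544) - 13223)/(-48024 - 30075) = (3264 - 13223)/(-78099) = -9959*(-1/78099) = 9959/78099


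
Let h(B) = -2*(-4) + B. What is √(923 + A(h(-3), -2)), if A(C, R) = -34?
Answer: √889 ≈ 29.816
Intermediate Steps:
h(B) = 8 + B
√(923 + A(h(-3), -2)) = √(923 - 34) = √889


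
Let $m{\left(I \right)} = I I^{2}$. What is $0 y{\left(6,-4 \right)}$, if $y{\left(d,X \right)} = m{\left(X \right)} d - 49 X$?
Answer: $0$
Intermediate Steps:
$m{\left(I \right)} = I^{3}$
$y{\left(d,X \right)} = - 49 X + d X^{3}$ ($y{\left(d,X \right)} = X^{3} d - 49 X = d X^{3} - 49 X = - 49 X + d X^{3}$)
$0 y{\left(6,-4 \right)} = 0 \left(- 4 \left(-49 + 6 \left(-4\right)^{2}\right)\right) = 0 \left(- 4 \left(-49 + 6 \cdot 16\right)\right) = 0 \left(- 4 \left(-49 + 96\right)\right) = 0 \left(\left(-4\right) 47\right) = 0 \left(-188\right) = 0$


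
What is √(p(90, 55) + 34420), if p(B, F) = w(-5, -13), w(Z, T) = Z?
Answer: √34415 ≈ 185.51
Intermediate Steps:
p(B, F) = -5
√(p(90, 55) + 34420) = √(-5 + 34420) = √34415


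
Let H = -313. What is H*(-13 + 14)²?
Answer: -313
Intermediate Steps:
H*(-13 + 14)² = -313*(-13 + 14)² = -313*1² = -313*1 = -313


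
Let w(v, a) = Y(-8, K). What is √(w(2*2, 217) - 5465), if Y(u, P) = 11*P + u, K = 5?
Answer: 3*I*√602 ≈ 73.607*I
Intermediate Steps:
Y(u, P) = u + 11*P
w(v, a) = 47 (w(v, a) = -8 + 11*5 = -8 + 55 = 47)
√(w(2*2, 217) - 5465) = √(47 - 5465) = √(-5418) = 3*I*√602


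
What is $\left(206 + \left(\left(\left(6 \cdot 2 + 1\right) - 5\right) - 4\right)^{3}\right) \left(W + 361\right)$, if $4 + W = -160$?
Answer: $53190$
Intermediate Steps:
$W = -164$ ($W = -4 - 160 = -164$)
$\left(206 + \left(\left(\left(6 \cdot 2 + 1\right) - 5\right) - 4\right)^{3}\right) \left(W + 361\right) = \left(206 + \left(\left(\left(6 \cdot 2 + 1\right) - 5\right) - 4\right)^{3}\right) \left(-164 + 361\right) = \left(206 + \left(\left(\left(12 + 1\right) - 5\right) - 4\right)^{3}\right) 197 = \left(206 + \left(\left(13 - 5\right) - 4\right)^{3}\right) 197 = \left(206 + \left(8 - 4\right)^{3}\right) 197 = \left(206 + 4^{3}\right) 197 = \left(206 + 64\right) 197 = 270 \cdot 197 = 53190$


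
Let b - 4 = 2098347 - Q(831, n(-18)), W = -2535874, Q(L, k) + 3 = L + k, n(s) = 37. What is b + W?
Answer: -438388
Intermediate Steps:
Q(L, k) = -3 + L + k (Q(L, k) = -3 + (L + k) = -3 + L + k)
b = 2097486 (b = 4 + (2098347 - (-3 + 831 + 37)) = 4 + (2098347 - 1*865) = 4 + (2098347 - 865) = 4 + 2097482 = 2097486)
b + W = 2097486 - 2535874 = -438388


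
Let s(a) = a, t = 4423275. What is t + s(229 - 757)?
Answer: 4422747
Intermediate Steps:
t + s(229 - 757) = 4423275 + (229 - 757) = 4423275 - 528 = 4422747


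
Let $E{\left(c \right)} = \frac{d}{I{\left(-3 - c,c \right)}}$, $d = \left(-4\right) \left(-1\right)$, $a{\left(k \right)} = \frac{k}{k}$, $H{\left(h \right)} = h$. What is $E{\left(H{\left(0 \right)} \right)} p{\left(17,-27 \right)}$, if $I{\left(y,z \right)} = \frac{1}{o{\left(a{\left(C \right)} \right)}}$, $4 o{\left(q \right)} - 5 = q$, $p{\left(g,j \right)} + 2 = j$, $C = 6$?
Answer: $-174$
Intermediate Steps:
$p{\left(g,j \right)} = -2 + j$
$a{\left(k \right)} = 1$
$o{\left(q \right)} = \frac{5}{4} + \frac{q}{4}$
$I{\left(y,z \right)} = \frac{2}{3}$ ($I{\left(y,z \right)} = \frac{1}{\frac{5}{4} + \frac{1}{4} \cdot 1} = \frac{1}{\frac{5}{4} + \frac{1}{4}} = \frac{1}{\frac{3}{2}} = \frac{2}{3}$)
$d = 4$
$E{\left(c \right)} = 6$ ($E{\left(c \right)} = \frac{4}{\frac{2}{3}} = 4 \cdot \frac{3}{2} = 6$)
$E{\left(H{\left(0 \right)} \right)} p{\left(17,-27 \right)} = 6 \left(-2 - 27\right) = 6 \left(-29\right) = -174$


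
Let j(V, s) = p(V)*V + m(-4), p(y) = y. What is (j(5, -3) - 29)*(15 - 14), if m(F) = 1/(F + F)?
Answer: -33/8 ≈ -4.1250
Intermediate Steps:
m(F) = 1/(2*F)
j(V, s) = -1/8 + V**2 (j(V, s) = V*V + (1/2)/(-4) = V**2 + (1/2)*(-1/4) = V**2 - 1/8 = -1/8 + V**2)
(j(5, -3) - 29)*(15 - 14) = ((-1/8 + 5**2) - 29)*(15 - 14) = ((-1/8 + 25) - 29)*1 = (199/8 - 29)*1 = -33/8*1 = -33/8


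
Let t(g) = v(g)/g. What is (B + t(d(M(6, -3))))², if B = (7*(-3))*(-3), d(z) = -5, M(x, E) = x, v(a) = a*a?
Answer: 3364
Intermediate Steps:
v(a) = a²
t(g) = g (t(g) = g²/g = g)
B = 63 (B = -21*(-3) = 63)
(B + t(d(M(6, -3))))² = (63 - 5)² = 58² = 3364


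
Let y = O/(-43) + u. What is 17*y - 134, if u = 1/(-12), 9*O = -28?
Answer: -207721/1548 ≈ -134.19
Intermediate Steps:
O = -28/9 (O = (⅑)*(-28) = -28/9 ≈ -3.1111)
u = -1/12 ≈ -0.083333
y = -17/1548 (y = -28/9/(-43) - 1/12 = -28/9*(-1/43) - 1/12 = 28/387 - 1/12 = -17/1548 ≈ -0.010982)
17*y - 134 = 17*(-17/1548) - 134 = -289/1548 - 134 = -207721/1548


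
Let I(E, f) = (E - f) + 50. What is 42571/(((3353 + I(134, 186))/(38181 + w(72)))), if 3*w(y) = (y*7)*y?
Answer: 713447389/1117 ≈ 6.3872e+5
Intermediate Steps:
I(E, f) = 50 + E - f
w(y) = 7*y**2/3 (w(y) = ((y*7)*y)/3 = ((7*y)*y)/3 = (7*y**2)/3 = 7*y**2/3)
42571/(((3353 + I(134, 186))/(38181 + w(72)))) = 42571/(((3353 + (50 + 134 - 1*186))/(38181 + (7/3)*72**2))) = 42571/(((3353 + (50 + 134 - 186))/(38181 + (7/3)*5184))) = 42571/(((3353 - 2)/(38181 + 12096))) = 42571/((3351/50277)) = 42571/((3351*(1/50277))) = 42571/(1117/16759) = 42571*(16759/1117) = 713447389/1117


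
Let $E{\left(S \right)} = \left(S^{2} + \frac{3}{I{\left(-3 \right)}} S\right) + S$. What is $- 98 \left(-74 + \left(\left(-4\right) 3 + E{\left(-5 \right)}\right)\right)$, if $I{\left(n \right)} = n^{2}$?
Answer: $\frac{19894}{3} \approx 6631.3$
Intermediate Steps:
$E{\left(S \right)} = S^{2} + \frac{4 S}{3}$ ($E{\left(S \right)} = \left(S^{2} + \frac{3}{\left(-3\right)^{2}} S\right) + S = \left(S^{2} + \frac{3}{9} S\right) + S = \left(S^{2} + 3 \cdot \frac{1}{9} S\right) + S = \left(S^{2} + \frac{S}{3}\right) + S = S^{2} + \frac{4 S}{3}$)
$- 98 \left(-74 + \left(\left(-4\right) 3 + E{\left(-5 \right)}\right)\right) = - 98 \left(-74 - \left(12 + \frac{5 \left(4 + 3 \left(-5\right)\right)}{3}\right)\right) = - 98 \left(-74 - \left(12 + \frac{5 \left(4 - 15\right)}{3}\right)\right) = - 98 \left(-74 - \left(12 + \frac{5}{3} \left(-11\right)\right)\right) = - 98 \left(-74 + \left(-12 + \frac{55}{3}\right)\right) = - 98 \left(-74 + \frac{19}{3}\right) = \left(-98\right) \left(- \frac{203}{3}\right) = \frac{19894}{3}$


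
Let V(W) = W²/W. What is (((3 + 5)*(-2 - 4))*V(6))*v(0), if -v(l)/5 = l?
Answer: 0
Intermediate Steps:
v(l) = -5*l
V(W) = W
(((3 + 5)*(-2 - 4))*V(6))*v(0) = (((3 + 5)*(-2 - 4))*6)*(-5*0) = ((8*(-6))*6)*0 = -48*6*0 = -288*0 = 0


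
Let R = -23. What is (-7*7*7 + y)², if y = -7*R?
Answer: 33124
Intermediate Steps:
y = 161 (y = -7*(-23) = 161)
(-7*7*7 + y)² = (-7*7*7 + 161)² = (-49*7 + 161)² = (-343 + 161)² = (-182)² = 33124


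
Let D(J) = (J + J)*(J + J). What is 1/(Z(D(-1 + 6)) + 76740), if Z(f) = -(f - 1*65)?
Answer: 1/76705 ≈ 1.3037e-5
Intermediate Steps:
D(J) = 4*J² (D(J) = (2*J)*(2*J) = 4*J²)
Z(f) = 65 - f (Z(f) = -(f - 65) = -(-65 + f) = 65 - f)
1/(Z(D(-1 + 6)) + 76740) = 1/((65 - 4*(-1 + 6)²) + 76740) = 1/((65 - 4*5²) + 76740) = 1/((65 - 4*25) + 76740) = 1/((65 - 1*100) + 76740) = 1/((65 - 100) + 76740) = 1/(-35 + 76740) = 1/76705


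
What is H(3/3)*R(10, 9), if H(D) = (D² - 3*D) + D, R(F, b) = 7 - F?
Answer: 3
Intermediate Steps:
H(D) = D² - 2*D
H(3/3)*R(10, 9) = ((3/3)*(-2 + 3/3))*(7 - 1*10) = ((3*(⅓))*(-2 + 3*(⅓)))*(7 - 10) = (1*(-2 + 1))*(-3) = (1*(-1))*(-3) = -1*(-3) = 3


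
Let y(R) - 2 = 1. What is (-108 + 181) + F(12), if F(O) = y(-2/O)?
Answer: 76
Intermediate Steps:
y(R) = 3 (y(R) = 2 + 1 = 3)
F(O) = 3
(-108 + 181) + F(12) = (-108 + 181) + 3 = 73 + 3 = 76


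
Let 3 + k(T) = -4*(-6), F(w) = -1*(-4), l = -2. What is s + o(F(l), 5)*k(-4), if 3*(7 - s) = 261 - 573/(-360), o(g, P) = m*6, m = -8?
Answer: -391871/360 ≈ -1088.5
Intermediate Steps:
F(w) = 4
k(T) = 21 (k(T) = -3 - 4*(-6) = -3 + 24 = 21)
o(g, P) = -48 (o(g, P) = -8*6 = -48)
s = -28991/360 (s = 7 - (261 - 573/(-360))/3 = 7 - (261 - 573*(-1)/360)/3 = 7 - (261 - 1*(-191/120))/3 = 7 - (261 + 191/120)/3 = 7 - ⅓*31511/120 = 7 - 31511/360 = -28991/360 ≈ -80.531)
s + o(F(l), 5)*k(-4) = -28991/360 - 48*21 = -28991/360 - 1008 = -391871/360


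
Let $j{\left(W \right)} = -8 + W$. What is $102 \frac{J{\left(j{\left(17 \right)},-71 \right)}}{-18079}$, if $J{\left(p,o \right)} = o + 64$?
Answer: $\frac{714}{18079} \approx 0.039493$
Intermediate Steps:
$J{\left(p,o \right)} = 64 + o$
$102 \frac{J{\left(j{\left(17 \right)},-71 \right)}}{-18079} = 102 \frac{64 - 71}{-18079} = 102 \left(\left(-7\right) \left(- \frac{1}{18079}\right)\right) = 102 \cdot \frac{7}{18079} = \frac{714}{18079}$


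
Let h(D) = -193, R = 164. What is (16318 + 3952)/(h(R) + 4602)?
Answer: 20270/4409 ≈ 4.5974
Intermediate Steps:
(16318 + 3952)/(h(R) + 4602) = (16318 + 3952)/(-193 + 4602) = 20270/4409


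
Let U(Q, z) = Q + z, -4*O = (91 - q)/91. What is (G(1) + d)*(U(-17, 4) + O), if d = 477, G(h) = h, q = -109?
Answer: -589374/91 ≈ -6476.6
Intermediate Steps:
O = -50/91 (O = -(91 - 1*(-109))/(4*91) = -(91 + 109)/(4*91) = -50/91 ≈ -0.54945)
(G(1) + d)*(U(-17, 4) + O) = (1 + 477)*((-17 + 4) - 50/91) = 478*(-13 - 50/91) = 478*(-1233/91) = -589374/91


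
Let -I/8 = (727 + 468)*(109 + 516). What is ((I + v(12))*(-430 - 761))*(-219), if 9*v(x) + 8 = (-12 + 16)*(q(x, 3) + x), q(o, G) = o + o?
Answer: -1558449333584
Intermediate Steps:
q(o, G) = 2*o
I = -5975000 (I = -8*(727 + 468)*(109 + 516) = -9560*625 = -8*746875 = -5975000)
v(x) = -8/9 + 4*x/3 (v(x) = -8/9 + ((-12 + 16)*(2*x + x))/9 = -8/9 + (4*(3*x))/9 = -8/9 + (12*x)/9 = -8/9 + 4*x/3)
((I + v(12))*(-430 - 761))*(-219) = ((-5975000 + (-8/9 + (4/3)*12))*(-430 - 761))*(-219) = ((-5975000 + (-8/9 + 16))*(-1191))*(-219) = ((-5975000 + 136/9)*(-1191))*(-219) = -53774864/9*(-1191)*(-219) = (21348621008/3)*(-219) = -1558449333584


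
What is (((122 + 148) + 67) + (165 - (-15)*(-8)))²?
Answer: 145924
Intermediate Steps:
(((122 + 148) + 67) + (165 - (-15)*(-8)))² = ((270 + 67) + (165 - 1*120))² = (337 + (165 - 120))² = (337 + 45)² = 382² = 145924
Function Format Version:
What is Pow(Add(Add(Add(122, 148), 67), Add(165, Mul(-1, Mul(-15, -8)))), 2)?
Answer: 145924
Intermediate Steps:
Pow(Add(Add(Add(122, 148), 67), Add(165, Mul(-1, Mul(-15, -8)))), 2) = Pow(Add(Add(270, 67), Add(165, Mul(-1, 120))), 2) = Pow(Add(337, Add(165, -120)), 2) = Pow(Add(337, 45), 2) = Pow(382, 2) = 145924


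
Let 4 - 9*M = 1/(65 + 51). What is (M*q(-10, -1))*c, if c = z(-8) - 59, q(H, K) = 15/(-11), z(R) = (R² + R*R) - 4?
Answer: -150475/3828 ≈ -39.309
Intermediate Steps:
z(R) = -4 + 2*R² (z(R) = (R² + R²) - 4 = 2*R² - 4 = -4 + 2*R²)
q(H, K) = -15/11 (q(H, K) = 15*(-1/11) = -15/11)
M = 463/1044 (M = 4/9 - 1/(9*(65 + 51)) = 4/9 - ⅑/116 = 4/9 - ⅑*1/116 = 4/9 - 1/1044 = 463/1044 ≈ 0.44349)
c = 65 (c = (-4 + 2*(-8)²) - 59 = (-4 + 2*64) - 59 = (-4 + 128) - 59 = 124 - 59 = 65)
(M*q(-10, -1))*c = ((463/1044)*(-15/11))*65 = -2315/3828*65 = -150475/3828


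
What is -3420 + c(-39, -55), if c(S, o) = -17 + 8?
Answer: -3429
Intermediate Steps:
c(S, o) = -9
-3420 + c(-39, -55) = -3420 - 9 = -3429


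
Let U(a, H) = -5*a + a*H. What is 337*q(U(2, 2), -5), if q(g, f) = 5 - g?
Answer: 3707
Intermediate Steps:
U(a, H) = -5*a + H*a
337*q(U(2, 2), -5) = 337*(5 - 2*(-5 + 2)) = 337*(5 - 2*(-3)) = 337*(5 - 1*(-6)) = 337*(5 + 6) = 337*11 = 3707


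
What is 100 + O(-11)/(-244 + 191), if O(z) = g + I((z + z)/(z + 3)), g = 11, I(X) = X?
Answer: 21145/212 ≈ 99.741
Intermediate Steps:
O(z) = 11 + 2*z/(3 + z) (O(z) = 11 + (z + z)/(z + 3) = 11 + (2*z)/(3 + z) = 11 + 2*z/(3 + z))
100 + O(-11)/(-244 + 191) = 100 + ((33 + 13*(-11))/(3 - 11))/(-244 + 191) = 100 + ((33 - 143)/(-8))/(-53) = 100 - 1/8*(-110)*(-1/53) = 100 + (55/4)*(-1/53) = 100 - 55/212 = 21145/212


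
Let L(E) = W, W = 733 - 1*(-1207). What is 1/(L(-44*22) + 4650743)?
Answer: 1/4652683 ≈ 2.1493e-7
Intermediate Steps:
W = 1940 (W = 733 + 1207 = 1940)
L(E) = 1940
1/(L(-44*22) + 4650743) = 1/(1940 + 4650743) = 1/4652683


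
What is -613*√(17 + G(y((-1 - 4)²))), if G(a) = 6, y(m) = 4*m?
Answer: -613*√23 ≈ -2939.8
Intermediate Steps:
-613*√(17 + G(y((-1 - 4)²))) = -613*√(17 + 6) = -613*√23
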